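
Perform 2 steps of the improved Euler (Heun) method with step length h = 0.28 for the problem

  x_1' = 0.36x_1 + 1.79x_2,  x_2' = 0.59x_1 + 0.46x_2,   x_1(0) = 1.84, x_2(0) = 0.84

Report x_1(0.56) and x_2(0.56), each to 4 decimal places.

Heun on (x_1,x_2): k1 = f(t_n, state_n); k2 = f(t_n + h, state_n + h·k1); state_{n+1} = state_n + (h/2)·(k1 + k2).
0.000000: (1.840000, 0.840000)
  k1 = (2.166000, 1.472000)
  predictor → (2.446480, 1.252160)
  k2 = (3.122099, 2.019417)
  → (2.580334, 1.328798)
0.280000: (2.580334, 1.328798)
  k1 = (3.307469, 2.133644)
  predictor → (3.506425, 1.926219)
  k2 = (4.710245, 2.954852)
  → (3.702814, 2.041188)
(x_1(0.56), x_2(0.56)) ≈ (3.7028, 2.0412)

3.7028, 2.0412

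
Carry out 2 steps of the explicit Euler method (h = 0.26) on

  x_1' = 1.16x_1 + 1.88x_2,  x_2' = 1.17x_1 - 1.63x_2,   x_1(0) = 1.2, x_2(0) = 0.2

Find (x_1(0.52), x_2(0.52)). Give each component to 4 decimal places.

Euler on (x_1,x_2): x_1_{n+1} = x_1_n + h·x_1', x_2_{n+1} = x_2_n + h·x_2'.
0.000000: (1.200000, 0.200000); f=(1.768000, 1.078000) → (1.659680, 0.480280)
0.260000: (1.659680, 0.480280); f=(2.828155, 1.158969) → (2.395000, 0.781612)
(x_1(0.52), x_2(0.52)) ≈ (2.3950, 0.7816)

2.3950, 0.7816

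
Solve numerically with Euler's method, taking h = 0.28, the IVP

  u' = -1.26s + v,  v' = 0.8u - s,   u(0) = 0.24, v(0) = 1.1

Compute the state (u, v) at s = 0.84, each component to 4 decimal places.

0.9102, 1.2143

Euler on (u,v): u_{n+1} = u_n + h·u', v_{n+1} = v_n + h·v'.
0.000000: (0.240000, 1.100000); f=(1.100000, 0.192000) → (0.548000, 1.153760)
0.280000: (0.548000, 1.153760); f=(0.800960, 0.158400) → (0.772269, 1.198112)
0.560000: (0.772269, 1.198112); f=(0.492512, 0.057815) → (0.910172, 1.214300)
(u(0.84), v(0.84)) ≈ (0.9102, 1.2143)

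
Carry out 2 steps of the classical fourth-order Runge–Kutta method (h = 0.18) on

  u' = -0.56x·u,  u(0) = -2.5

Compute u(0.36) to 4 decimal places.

RK4: k1 = f(x_n, u_n); k2 = f(x_n + h/2, u_n + (h/2)·k1); k3 = f(x_n + h/2, u_n + (h/2)·k2); k4 = f(x_n + h, u_n + h·k3); u_{n+1} = u_n + (h/6)·(k1 + 2k2 + 2k3 + k4).
x=0.000000, u=-2.500000:
  k1 = f(0.000000, -2.500000) = 0.000000
  k2 = f(0.090000, -2.500000) = 0.126000
  k3 = f(0.090000, -2.488660) = 0.125428
  k4 = f(0.180000, -2.477423) = 0.249724
  u ← -2.500000 + (0.18/6)·(k1 + 2k2 + 2k3 + k4) = -2.477423
x=0.180000, u=-2.477423:
  k1 = f(0.180000, -2.477423) = 0.249724
  k2 = f(0.270000, -2.454947) = 0.371188
  k3 = f(0.270000, -2.444016) = 0.369535
  k4 = f(0.360000, -2.410906) = 0.486039
  u ← -2.477423 + (0.18/6)·(k1 + 2k2 + 2k3 + k4) = -2.410906
u(0.36) ≈ -2.4109

-2.4109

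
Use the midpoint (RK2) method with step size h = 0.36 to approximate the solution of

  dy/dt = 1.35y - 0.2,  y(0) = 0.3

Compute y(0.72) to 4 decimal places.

0.5389

Midpoint: k1 = f(t_n, y_n); k2 = f(t_n + h/2, y_n + (h/2)·k1); y_{n+1} = y_n + h·k2.
t=0.000000, y=0.300000:
  k1 = f(0.000000, 0.300000) = 0.205000
  k2 = f(0.180000, 0.336900) = 0.254815
  y ← 0.300000 + 0.36·0.254815 = 0.391733
t=0.360000, y=0.391733:
  k1 = f(0.360000, 0.391733) = 0.328840
  k2 = f(0.540000, 0.450925) = 0.408748
  y ← 0.391733 + 0.36·0.408748 = 0.538883
y(0.72) ≈ 0.5389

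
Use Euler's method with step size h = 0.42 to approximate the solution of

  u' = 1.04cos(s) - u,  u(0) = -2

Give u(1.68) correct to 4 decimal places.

0.2957

Euler: u_{n+1} = u_n + h·f(s_n, u_n).
s=0.000000, u=-2.000000: f=3.040000 → u ← -2.000000 + 0.42·3.040000 = -0.723200
s=0.420000, u=-0.723200: f=1.672812 → u ← -0.723200 + 0.42·1.672812 = -0.020619
s=0.840000, u=-0.020619: f=0.714780 → u ← -0.020619 + 0.42·0.714780 = 0.279589
s=1.260000, u=0.279589: f=0.038461 → u ← 0.279589 + 0.42·0.038461 = 0.295742
u(1.68) ≈ 0.2957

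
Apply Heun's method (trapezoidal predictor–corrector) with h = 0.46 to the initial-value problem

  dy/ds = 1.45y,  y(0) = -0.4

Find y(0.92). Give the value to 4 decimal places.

-1.4280

Heun: k1 = f(s_n, y_n); k2 = f(s_n + h, y_n + h·k1); y_{n+1} = y_n + (h/2)·(k1 + k2).
s=0.000000, y=-0.400000:
  k1 = f(0.000000, -0.400000) = -0.580000
  k2 = f(0.460000, -0.666800) = -0.966860
  y ← -0.400000 + (0.46/2)·(-0.580000 + (-0.966860)) = -0.755778
s=0.460000, y=-0.755778:
  k1 = f(0.460000, -0.755778) = -1.095878
  k2 = f(0.920000, -1.259882) = -1.826828
  y ← -0.755778 + (0.46/2)·(-1.095878 + (-1.826828)) = -1.428000
y(0.92) ≈ -1.4280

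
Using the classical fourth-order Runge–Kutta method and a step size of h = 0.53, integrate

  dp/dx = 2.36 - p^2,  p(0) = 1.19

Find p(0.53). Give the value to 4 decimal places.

RK4: k1 = f(x_n, p_n); k2 = f(x_n + h/2, p_n + (h/2)·k1); k3 = f(x_n + h/2, p_n + (h/2)·k2); k4 = f(x_n + h, p_n + h·k3); p_{n+1} = p_n + (h/6)·(k1 + 2k2 + 2k3 + k4).
x=0.000000, p=1.190000:
  k1 = f(0.000000, 1.190000) = 0.943900
  k2 = f(0.265000, 1.440133) = 0.286016
  k3 = f(0.265000, 1.265794) = 0.757765
  k4 = f(0.530000, 1.591616) = -0.173240
  p ← 1.190000 + (0.53/6)·(k1 + 2k2 + 2k3 + k4) = 1.442476
p(0.53) ≈ 1.4425

1.4425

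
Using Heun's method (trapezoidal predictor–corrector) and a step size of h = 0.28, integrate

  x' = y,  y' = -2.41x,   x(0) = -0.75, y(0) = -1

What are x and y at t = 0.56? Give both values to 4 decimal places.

Heun on (x,y): k1 = f(t_n, state_n); k2 = f(t_n + h, state_n + h·k1); state_{n+1} = state_n + (h/2)·(k1 + k2).
0.000000: (-0.750000, -1.000000)
  k1 = (-1.000000, 1.807500)
  predictor → (-1.030000, -0.493900)
  k2 = (-0.493900, 2.482300)
  → (-0.959146, -0.399428)
0.280000: (-0.959146, -0.399428)
  k1 = (-0.399428, 2.311542)
  predictor → (-1.070986, 0.247804)
  k2 = (0.247804, 2.581076)
  → (-0.980373, 0.285538)
(x(0.56), y(0.56)) ≈ (-0.9804, 0.2855)

-0.9804, 0.2855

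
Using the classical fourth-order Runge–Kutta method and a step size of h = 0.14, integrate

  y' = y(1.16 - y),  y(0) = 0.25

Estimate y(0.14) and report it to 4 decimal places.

0.2833

RK4: k1 = f(t_n, y_n); k2 = f(t_n + h/2, y_n + (h/2)·k1); k3 = f(t_n + h/2, y_n + (h/2)·k2); k4 = f(t_n + h, y_n + h·k3); y_{n+1} = y_n + (h/6)·(k1 + 2k2 + 2k3 + k4).
t=0.000000, y=0.250000:
  k1 = f(0.000000, 0.250000) = 0.227500
  k2 = f(0.070000, 0.265925) = 0.237757
  k3 = f(0.070000, 0.266643) = 0.238207
  k4 = f(0.140000, 0.283349) = 0.248398
  y ← 0.250000 + (0.14/6)·(k1 + 2k2 + 2k3 + k4) = 0.283316
y(0.14) ≈ 0.2833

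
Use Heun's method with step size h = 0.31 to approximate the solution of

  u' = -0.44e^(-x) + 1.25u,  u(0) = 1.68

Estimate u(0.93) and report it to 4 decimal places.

4.7137

Heun: k1 = f(x_n, u_n); k2 = f(x_n + h, u_n + h·k1); u_{n+1} = u_n + (h/2)·(k1 + k2).
x=0.000000, u=1.680000:
  k1 = f(0.000000, 1.680000) = 1.660000
  k2 = f(0.310000, 2.194600) = 2.420533
  u ← 1.680000 + (0.31/2)·(1.660000 + 2.420533) = 2.312483
x=0.310000, u=2.312483:
  k1 = f(0.310000, 2.312483) = 2.567887
  k2 = f(0.620000, 3.108528) = 3.648964
  u ← 2.312483 + (0.31/2)·(2.567887 + 3.648964) = 3.276095
x=0.620000, u=3.276095:
  k1 = f(0.620000, 3.276095) = 3.858423
  k2 = f(0.930000, 4.472205) = 5.416653
  u ← 3.276095 + (0.31/2)·(3.858423 + 5.416653) = 4.713731
u(0.93) ≈ 4.7137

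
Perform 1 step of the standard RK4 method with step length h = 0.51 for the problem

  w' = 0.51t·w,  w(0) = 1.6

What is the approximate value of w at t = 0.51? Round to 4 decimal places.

RK4: k1 = f(t_n, w_n); k2 = f(t_n + h/2, w_n + (h/2)·k1); k3 = f(t_n + h/2, w_n + (h/2)·k2); k4 = f(t_n + h, w_n + h·k3); w_{n+1} = w_n + (h/6)·(k1 + 2k2 + 2k3 + k4).
t=0.000000, w=1.600000:
  k1 = f(0.000000, 1.600000) = 0.000000
  k2 = f(0.255000, 1.600000) = 0.208080
  k3 = f(0.255000, 1.653060) = 0.214981
  k4 = f(0.510000, 1.709640) = 0.444677
  w ← 1.600000 + (0.51/6)·(k1 + 2k2 + 2k3 + k4) = 1.709718
w(0.51) ≈ 1.7097

1.7097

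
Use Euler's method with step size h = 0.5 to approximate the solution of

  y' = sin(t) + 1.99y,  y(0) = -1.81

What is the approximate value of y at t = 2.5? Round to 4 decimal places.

-52.1721

Euler: y_{n+1} = y_n + h·f(t_n, y_n).
t=0.000000, y=-1.810000: f=-3.601900 → y ← -1.810000 + 0.5·(-3.601900) = -3.610950
t=0.500000, y=-3.610950: f=-6.706365 → y ← -3.610950 + 0.5·(-6.706365) = -6.964132
t=1.000000, y=-6.964132: f=-13.017153 → y ← -6.964132 + 0.5·(-13.017153) = -13.472709
t=1.500000, y=-13.472709: f=-25.813196 → y ← -13.472709 + 0.5·(-25.813196) = -26.379307
t=2.000000, y=-26.379307: f=-51.585523 → y ← -26.379307 + 0.5·(-51.585523) = -52.172068
y(2.5) ≈ -52.1721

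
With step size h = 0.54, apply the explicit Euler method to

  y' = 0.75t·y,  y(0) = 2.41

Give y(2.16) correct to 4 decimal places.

Euler: y_{n+1} = y_n + h·f(t_n, y_n).
t=0.000000, y=2.410000: f=0.000000 → y ← 2.410000 + 0.54·0.000000 = 2.410000
t=0.540000, y=2.410000: f=0.976050 → y ← 2.410000 + 0.54·0.976050 = 2.937067
t=1.080000, y=2.937067: f=2.379024 → y ← 2.937067 + 0.54·2.379024 = 4.221740
t=1.620000, y=4.221740: f=5.129414 → y ← 4.221740 + 0.54·5.129414 = 6.991624
y(2.16) ≈ 6.9916

6.9916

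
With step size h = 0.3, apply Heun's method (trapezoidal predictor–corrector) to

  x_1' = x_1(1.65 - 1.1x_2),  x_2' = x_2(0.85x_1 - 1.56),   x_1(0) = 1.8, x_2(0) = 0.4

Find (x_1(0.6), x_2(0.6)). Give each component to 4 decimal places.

3.5968, 0.5770

Heun on (x_1,x_2): k1 = f(s_n, state_n); k2 = f(s_n + h, state_n + h·k1); state_{n+1} = state_n + (h/2)·(k1 + k2).
0.000000: (1.800000, 0.400000)
  k1 = (2.178000, -0.012000)
  predictor → (2.453400, 0.396400)
  k2 = (2.978329, 0.208265)
  → (2.573449, 0.429440)
0.300000: (2.573449, 0.429440)
  k1 = (3.030536, 0.269444)
  predictor → (3.482610, 0.510273)
  k2 = (3.791517, 0.714494)
  → (3.596757, 0.577030)
(x_1(0.6), x_2(0.6)) ≈ (3.5968, 0.5770)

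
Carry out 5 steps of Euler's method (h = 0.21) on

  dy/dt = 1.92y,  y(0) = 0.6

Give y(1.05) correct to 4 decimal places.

3.2640

Euler: y_{n+1} = y_n + h·f(t_n, y_n).
t=0.000000, y=0.600000: f=1.152000 → y ← 0.600000 + 0.21·1.152000 = 0.841920
t=0.210000, y=0.841920: f=1.616486 → y ← 0.841920 + 0.21·1.616486 = 1.181382
t=0.420000, y=1.181382: f=2.268254 → y ← 1.181382 + 0.21·2.268254 = 1.657715
t=0.630000, y=1.657715: f=3.182814 → y ← 1.657715 + 0.21·3.182814 = 2.326106
t=0.840000, y=2.326106: f=4.466124 → y ← 2.326106 + 0.21·4.466124 = 3.263992
y(1.05) ≈ 3.2640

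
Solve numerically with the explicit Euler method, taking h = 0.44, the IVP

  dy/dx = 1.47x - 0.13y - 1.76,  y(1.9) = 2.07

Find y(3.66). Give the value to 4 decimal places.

Euler: y_{n+1} = y_n + h·f(x_n, y_n).
x=1.900000, y=2.070000: f=0.763900 → y ← 2.070000 + 0.44·0.763900 = 2.406116
x=2.340000, y=2.406116: f=1.367005 → y ← 2.406116 + 0.44·1.367005 = 3.007598
x=2.780000, y=3.007598: f=1.935612 → y ← 3.007598 + 0.44·1.935612 = 3.859268
x=3.220000, y=3.859268: f=2.471695 → y ← 3.859268 + 0.44·2.471695 = 4.946813
y(3.66) ≈ 4.9468

4.9468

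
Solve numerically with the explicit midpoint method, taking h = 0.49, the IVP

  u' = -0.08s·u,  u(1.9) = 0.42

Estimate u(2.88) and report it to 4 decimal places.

0.3480

Midpoint: k1 = f(s_n, u_n); k2 = f(s_n + h/2, u_n + (h/2)·k1); u_{n+1} = u_n + h·k2.
s=1.900000, u=0.420000:
  k1 = f(1.900000, 0.420000) = -0.063840
  k2 = f(2.145000, 0.404359) = -0.069388
  u ← 0.420000 + 0.49·(-0.069388) = 0.386000
s=2.390000, u=0.386000:
  k1 = f(2.390000, 0.386000) = -0.073803
  k2 = f(2.635000, 0.367918) = -0.077557
  u ← 0.386000 + 0.49·(-0.077557) = 0.347997
u(2.88) ≈ 0.3480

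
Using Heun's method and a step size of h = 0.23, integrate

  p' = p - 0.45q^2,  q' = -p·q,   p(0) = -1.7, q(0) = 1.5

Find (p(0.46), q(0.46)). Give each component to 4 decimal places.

Heun on (p,q): k1 = f(t_n, state_n); k2 = f(t_n + h, state_n + h·k1); state_{n+1} = state_n + (h/2)·(k1 + k2).
0.000000: (-1.700000, 1.500000)
  k1 = (-2.712500, 2.550000)
  predictor → (-2.323875, 2.086500)
  k2 = (-4.282942, 4.848765)
  → (-2.504476, 2.350858)
0.230000: (-2.504476, 2.350858)
  k1 = (-4.991416, 5.887667)
  predictor → (-3.652501, 3.705021)
  k2 = (-9.829734, 13.532596)
  → (-4.208908, 4.584188)
(p(0.46), q(0.46)) ≈ (-4.2089, 4.5842)

-4.2089, 4.5842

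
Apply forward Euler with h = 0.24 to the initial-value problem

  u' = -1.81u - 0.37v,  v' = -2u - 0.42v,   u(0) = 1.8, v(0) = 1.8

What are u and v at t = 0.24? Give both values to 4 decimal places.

0.8582, 0.7546

Euler on (u,v): u_{n+1} = u_n + h·u', v_{n+1} = v_n + h·v'.
0.000000: (1.800000, 1.800000); f=(-3.924000, -4.356000) → (0.858240, 0.754560)
(u(0.24), v(0.24)) ≈ (0.8582, 0.7546)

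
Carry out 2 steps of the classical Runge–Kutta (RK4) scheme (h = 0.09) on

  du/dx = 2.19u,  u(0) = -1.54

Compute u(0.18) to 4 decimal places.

RK4: k1 = f(x_n, u_n); k2 = f(x_n + h/2, u_n + (h/2)·k1); k3 = f(x_n + h/2, u_n + (h/2)·k2); k4 = f(x_n + h, u_n + h·k3); u_{n+1} = u_n + (h/6)·(k1 + 2k2 + 2k3 + k4).
x=0.000000, u=-1.540000:
  k1 = f(0.000000, -1.540000) = -3.372600
  k2 = f(0.045000, -1.691767) = -3.704970
  k3 = f(0.045000, -1.706724) = -3.737725
  k4 = f(0.090000, -1.876395) = -4.109306
  u ← -1.540000 + (0.09/6)·(k1 + 2k2 + 2k3 + k4) = -1.875509
x=0.090000, u=-1.875509:
  k1 = f(0.090000, -1.875509) = -4.107366
  k2 = f(0.135000, -2.060341) = -4.512147
  k3 = f(0.135000, -2.078556) = -4.552038
  k4 = f(0.180000, -2.285193) = -5.004572
  u ← -1.875509 + (0.09/6)·(k1 + 2k2 + 2k3 + k4) = -2.284114
u(0.18) ≈ -2.2841

-2.2841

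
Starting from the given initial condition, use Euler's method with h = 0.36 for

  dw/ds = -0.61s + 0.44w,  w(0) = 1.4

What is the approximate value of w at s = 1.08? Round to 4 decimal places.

1.9265

Euler: w_{n+1} = w_n + h·f(s_n, w_n).
s=0.000000, w=1.400000: f=0.616000 → w ← 1.400000 + 0.36·0.616000 = 1.621760
s=0.360000, w=1.621760: f=0.493974 → w ← 1.621760 + 0.36·0.493974 = 1.799591
s=0.720000, w=1.799591: f=0.352620 → w ← 1.799591 + 0.36·0.352620 = 1.926534
w(1.08) ≈ 1.9265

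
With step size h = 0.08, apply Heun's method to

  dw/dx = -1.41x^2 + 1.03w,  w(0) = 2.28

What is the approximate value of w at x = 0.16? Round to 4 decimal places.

Heun: k1 = f(x_n, w_n); k2 = f(x_n + h, w_n + h·k1); w_{n+1} = w_n + (h/2)·(k1 + k2).
x=0.000000, w=2.280000:
  k1 = f(0.000000, 2.280000) = 2.348400
  k2 = f(0.080000, 2.467872) = 2.532884
  w ← 2.280000 + (0.08/2)·(2.348400 + 2.532884) = 2.475251
x=0.080000, w=2.475251:
  k1 = f(0.080000, 2.475251) = 2.540485
  k2 = f(0.160000, 2.678490) = 2.722749
  w ← 2.475251 + (0.08/2)·(2.540485 + 2.722749) = 2.685781
w(0.16) ≈ 2.6858

2.6858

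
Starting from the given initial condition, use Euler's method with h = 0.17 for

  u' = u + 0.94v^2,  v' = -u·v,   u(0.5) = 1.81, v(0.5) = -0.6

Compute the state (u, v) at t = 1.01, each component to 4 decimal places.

Euler on (u,v): u_{n+1} = u_n + h·u', v_{n+1} = v_n + h·v'.
0.500000: (1.810000, -0.600000); f=(2.148400, 1.086000) → (2.175228, -0.415380)
0.670000: (2.175228, -0.415380); f=(2.337416, 0.903546) → (2.572589, -0.261777)
0.840000: (2.572589, -0.261777); f=(2.637004, 0.673445) → (3.020879, -0.147292)
(u(1.01), v(1.01)) ≈ (3.0209, -0.1473)

3.0209, -0.1473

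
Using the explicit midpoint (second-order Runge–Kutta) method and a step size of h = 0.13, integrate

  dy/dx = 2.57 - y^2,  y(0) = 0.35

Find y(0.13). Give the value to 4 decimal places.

Midpoint: k1 = f(x_n, y_n); k2 = f(x_n + h/2, y_n + (h/2)·k1); y_{n+1} = y_n + h·k2.
x=0.000000, y=0.350000:
  k1 = f(0.000000, 0.350000) = 2.447500
  k2 = f(0.065000, 0.509087) = 2.310830
  y ← 0.350000 + 0.13·2.310830 = 0.650408
y(0.13) ≈ 0.6504

0.6504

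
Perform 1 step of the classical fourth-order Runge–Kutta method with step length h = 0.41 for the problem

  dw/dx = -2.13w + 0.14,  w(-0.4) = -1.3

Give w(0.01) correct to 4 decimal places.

-0.5096

RK4: k1 = f(x_n, w_n); k2 = f(x_n + h/2, w_n + (h/2)·k1); k3 = f(x_n + h/2, w_n + (h/2)·k2); k4 = f(x_n + h, w_n + h·k3); w_{n+1} = w_n + (h/6)·(k1 + 2k2 + 2k3 + k4).
x=-0.400000, w=-1.300000:
  k1 = f(-0.400000, -1.300000) = 2.909000
  k2 = f(-0.195000, -0.703655) = 1.638785
  k3 = f(-0.195000, -0.964049) = 2.193424
  k4 = f(0.010000, -0.400696) = 0.993482
  w ← -1.300000 + (0.41/6)·(k1 + 2k2 + 2k3 + k4) = -0.509595
w(0.01) ≈ -0.5096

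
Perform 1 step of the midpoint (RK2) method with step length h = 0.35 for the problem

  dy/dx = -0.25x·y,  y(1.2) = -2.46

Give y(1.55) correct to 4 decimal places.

Midpoint: k1 = f(x_n, y_n); k2 = f(x_n + h/2, y_n + (h/2)·k1); y_{n+1} = y_n + h·k2.
x=1.200000, y=-2.460000:
  k1 = f(1.200000, -2.460000) = 0.738000
  k2 = f(1.375000, -2.330850) = 0.801230
  y ← -2.460000 + 0.35·0.801230 = -2.179570
y(1.55) ≈ -2.1796

-2.1796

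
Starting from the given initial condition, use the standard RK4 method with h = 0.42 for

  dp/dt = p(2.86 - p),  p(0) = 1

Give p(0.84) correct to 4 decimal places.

RK4: k1 = f(t_n, p_n); k2 = f(t_n + h/2, p_n + (h/2)·k1); k3 = f(t_n + h/2, p_n + (h/2)·k2); k4 = f(t_n + h, p_n + h·k3); p_{n+1} = p_n + (h/6)·(k1 + 2k2 + 2k3 + k4).
t=0.000000, p=1.000000:
  k1 = f(0.000000, 1.000000) = 1.860000
  k2 = f(0.210000, 1.390600) = 2.043348
  k3 = f(0.210000, 1.429103) = 2.044899
  k4 = f(0.420000, 1.858858) = 1.860981
  p ← 1.000000 + (0.42/6)·(k1 + 2k2 + 2k3 + k4) = 1.832823
t=0.420000, p=1.832823:
  k1 = f(0.420000, 1.832823) = 1.882633
  k2 = f(0.630000, 2.228176) = 1.407815
  k3 = f(0.630000, 2.128464) = 1.557048
  k4 = f(0.840000, 2.486783) = 0.928109
  p ← 1.832823 + (0.42/6)·(k1 + 2k2 + 2k3 + k4) = 2.444656
p(0.84) ≈ 2.4447

2.4447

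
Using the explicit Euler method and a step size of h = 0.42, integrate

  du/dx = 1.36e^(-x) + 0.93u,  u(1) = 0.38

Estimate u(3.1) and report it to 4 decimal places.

3.4306

Euler: u_{n+1} = u_n + h·f(x_n, u_n).
x=1.000000, u=0.380000: f=0.853716 → u ← 0.380000 + 0.42·0.853716 = 0.738561
x=1.420000, u=0.738561: f=1.015593 → u ← 0.738561 + 0.42·1.015593 = 1.165110
x=1.840000, u=1.165110: f=1.299544 → u ← 1.165110 + 0.42·1.299544 = 1.710918
x=2.260000, u=1.710918: f=1.733070 → u ← 1.710918 + 0.42·1.733070 = 2.438807
x=2.680000, u=2.438807: f=2.361337 → u ← 2.438807 + 0.42·2.361337 = 3.430569
u(3.1) ≈ 3.4306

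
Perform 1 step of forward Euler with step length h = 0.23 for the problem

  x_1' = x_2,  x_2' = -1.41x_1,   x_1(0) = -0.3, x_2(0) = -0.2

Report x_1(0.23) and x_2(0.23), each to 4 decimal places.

-0.3460, -0.1027

Euler on (x_1,x_2): x_1_{n+1} = x_1_n + h·x_1', x_2_{n+1} = x_2_n + h·x_2'.
0.000000: (-0.300000, -0.200000); f=(-0.200000, 0.423000) → (-0.346000, -0.102710)
(x_1(0.23), x_2(0.23)) ≈ (-0.3460, -0.1027)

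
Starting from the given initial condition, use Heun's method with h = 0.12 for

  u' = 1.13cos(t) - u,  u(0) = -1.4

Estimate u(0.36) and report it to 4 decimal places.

Heun: k1 = f(t_n, u_n); k2 = f(t_n + h, u_n + h·k1); u_{n+1} = u_n + (h/2)·(k1 + k2).
t=0.000000, u=-1.400000:
  k1 = f(0.000000, -1.400000) = 2.530000
  k2 = f(0.120000, -1.096400) = 2.218274
  u ← -1.400000 + (0.12/2)·(2.530000 + 2.218274) = -1.115104
t=0.120000, u=-1.115104:
  k1 = f(0.120000, -1.115104) = 2.236977
  k2 = f(0.240000, -0.846666) = 1.944278
  u ← -1.115104 + (0.12/2)·(2.236977 + 1.944278) = -0.864228
t=0.240000, u=-0.864228:
  k1 = f(0.240000, -0.864228) = 1.961840
  k2 = f(0.360000, -0.628807) = 1.686371
  u ← -0.864228 + (0.12/2)·(1.961840 + 1.686371) = -0.645336
u(0.36) ≈ -0.6453

-0.6453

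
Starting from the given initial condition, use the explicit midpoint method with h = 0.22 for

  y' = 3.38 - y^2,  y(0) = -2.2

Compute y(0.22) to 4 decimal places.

Midpoint: k1 = f(x_n, y_n); k2 = f(x_n + h/2, y_n + (h/2)·k1); y_{n+1} = y_n + h·k2.
x=0.000000, y=-2.200000:
  k1 = f(0.000000, -2.200000) = -1.460000
  k2 = f(0.110000, -2.360600) = -2.192432
  y ← -2.200000 + 0.22·(-2.192432) = -2.682335
y(0.22) ≈ -2.6823

-2.6823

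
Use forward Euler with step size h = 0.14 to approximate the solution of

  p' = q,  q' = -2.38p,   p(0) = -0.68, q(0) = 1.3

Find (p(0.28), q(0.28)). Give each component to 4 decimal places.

Euler on (p,q): p_{n+1} = p_n + h·p', q_{n+1} = q_n + h·q'.
0.000000: (-0.680000, 1.300000); f=(1.300000, 1.618400) → (-0.498000, 1.526576)
0.140000: (-0.498000, 1.526576); f=(1.526576, 1.185240) → (-0.284279, 1.692510)
(p(0.28), q(0.28)) ≈ (-0.2843, 1.6925)

-0.2843, 1.6925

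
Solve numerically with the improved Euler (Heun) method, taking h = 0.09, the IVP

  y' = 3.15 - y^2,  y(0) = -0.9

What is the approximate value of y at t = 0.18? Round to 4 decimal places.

Heun: k1 = f(t_n, y_n); k2 = f(t_n + h, y_n + h·k1); y_{n+1} = y_n + (h/2)·(k1 + k2).
t=0.000000, y=-0.900000:
  k1 = f(0.000000, -0.900000) = 2.340000
  k2 = f(0.090000, -0.689400) = 2.674728
  y ← -0.900000 + (0.09/2)·(2.340000 + 2.674728) = -0.674337
t=0.090000, y=-0.674337:
  k1 = f(0.090000, -0.674337) = 2.695269
  k2 = f(0.180000, -0.431763) = 2.963581
  y ← -0.674337 + (0.09/2)·(2.695269 + 2.963581) = -0.419689
y(0.18) ≈ -0.4197

-0.4197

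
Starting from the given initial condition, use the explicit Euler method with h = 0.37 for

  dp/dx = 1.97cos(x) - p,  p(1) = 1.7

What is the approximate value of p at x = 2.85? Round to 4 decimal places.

-0.5925

Euler: p_{n+1} = p_n + h·f(x_n, p_n).
x=1.000000, p=1.700000: f=-0.635604 → p ← 1.700000 + 0.37·(-0.635604) = 1.464826
x=1.370000, p=1.464826: f=-1.071910 → p ← 1.464826 + 0.37·(-1.071910) = 1.068220
x=1.740000, p=1.068220: f=-1.399962 → p ← 1.068220 + 0.37·(-1.399962) = 0.550233
x=2.110000, p=0.550233: f=-1.561735 → p ← 0.550233 + 0.37·(-1.561735) = -0.027609
x=2.480000, p=-0.027609: f=-1.526750 → p ← -0.027609 + 0.37·(-1.526750) = -0.592506
p(2.85) ≈ -0.5925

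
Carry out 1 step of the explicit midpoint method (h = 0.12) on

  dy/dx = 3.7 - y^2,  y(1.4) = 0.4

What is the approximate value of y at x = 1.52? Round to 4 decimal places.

Midpoint: k1 = f(x_n, y_n); k2 = f(x_n + h/2, y_n + (h/2)·k1); y_{n+1} = y_n + h·k2.
x=1.400000, y=0.400000:
  k1 = f(1.400000, 0.400000) = 3.540000
  k2 = f(1.460000, 0.612400) = 3.324966
  y ← 0.400000 + 0.12·3.324966 = 0.798996
y(1.52) ≈ 0.7990

0.7990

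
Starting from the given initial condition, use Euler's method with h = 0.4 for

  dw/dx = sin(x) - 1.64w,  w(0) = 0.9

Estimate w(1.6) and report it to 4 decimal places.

Euler: w_{n+1} = w_n + h·f(x_n, w_n).
x=0.000000, w=0.900000: f=-1.476000 → w ← 0.900000 + 0.4·(-1.476000) = 0.309600
x=0.400000, w=0.309600: f=-0.118326 → w ← 0.309600 + 0.4·(-0.118326) = 0.262270
x=0.800000, w=0.262270: f=0.287234 → w ← 0.262270 + 0.4·0.287234 = 0.377163
x=1.200000, w=0.377163: f=0.313491 → w ← 0.377163 + 0.4·0.313491 = 0.502560
w(1.6) ≈ 0.5026

0.5026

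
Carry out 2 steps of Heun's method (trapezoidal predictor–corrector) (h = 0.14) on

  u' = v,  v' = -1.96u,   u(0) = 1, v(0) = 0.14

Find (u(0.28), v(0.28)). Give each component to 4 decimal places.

Heun on (u,v): k1 = f(x_n, state_n); k2 = f(x_n + h, state_n + h·k1); state_{n+1} = state_n + (h/2)·(k1 + k2).
0.000000: (1.000000, 0.140000)
  k1 = (0.140000, -1.960000)
  predictor → (1.019600, -0.134400)
  k2 = (-0.134400, -1.998416)
  → (1.000392, -0.137089)
0.140000: (1.000392, -0.137089)
  k1 = (-0.137089, -1.960768)
  predictor → (0.981200, -0.411597)
  k2 = (-0.411597, -1.923151)
  → (0.961984, -0.408963)
(u(0.28), v(0.28)) ≈ (0.9620, -0.4090)

0.9620, -0.4090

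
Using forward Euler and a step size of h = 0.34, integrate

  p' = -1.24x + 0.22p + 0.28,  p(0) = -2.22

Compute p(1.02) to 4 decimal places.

-2.8896

Euler: p_{n+1} = p_n + h·f(x_n, p_n).
x=0.000000, p=-2.220000: f=-0.208400 → p ← -2.220000 + 0.34·(-0.208400) = -2.290856
x=0.340000, p=-2.290856: f=-0.645588 → p ← -2.290856 + 0.34·(-0.645588) = -2.510356
x=0.680000, p=-2.510356: f=-1.115478 → p ← -2.510356 + 0.34·(-1.115478) = -2.889619
p(1.02) ≈ -2.8896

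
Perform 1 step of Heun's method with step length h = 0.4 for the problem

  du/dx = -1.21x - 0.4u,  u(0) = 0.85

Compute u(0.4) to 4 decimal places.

0.6281

Heun: k1 = f(x_n, u_n); k2 = f(x_n + h, u_n + h·k1); u_{n+1} = u_n + (h/2)·(k1 + k2).
x=0.000000, u=0.850000:
  k1 = f(0.000000, 0.850000) = -0.340000
  k2 = f(0.400000, 0.714000) = -0.769600
  u ← 0.850000 + (0.4/2)·(-0.340000 + (-0.769600)) = 0.628080
u(0.4) ≈ 0.6281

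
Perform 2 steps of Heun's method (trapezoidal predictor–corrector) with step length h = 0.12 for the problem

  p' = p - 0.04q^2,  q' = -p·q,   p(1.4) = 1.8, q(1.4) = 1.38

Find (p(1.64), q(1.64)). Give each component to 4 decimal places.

Heun on (p,q): k1 = f(s_n, state_n); k2 = f(s_n + h, state_n + h·k1); state_{n+1} = state_n + (h/2)·(k1 + k2).
1.400000: (1.800000, 1.380000)
  k1 = (1.723824, -2.484000)
  predictor → (2.006859, 1.081920)
  k2 = (1.960037, -2.171261)
  → (2.021032, 1.100684)
1.520000: (2.021032, 1.100684)
  k1 = (1.972571, -2.224518)
  predictor → (2.257740, 0.833742)
  k2 = (2.229935, -1.882373)
  → (2.273182, 0.854271)
(p(1.64), q(1.64)) ≈ (2.2732, 0.8543)

2.2732, 0.8543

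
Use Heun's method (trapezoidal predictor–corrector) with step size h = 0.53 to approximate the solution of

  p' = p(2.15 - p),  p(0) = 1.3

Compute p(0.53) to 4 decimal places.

1.7249

Heun: k1 = f(x_n, p_n); k2 = f(x_n + h, p_n + h·k1); p_{n+1} = p_n + (h/2)·(k1 + k2).
x=0.000000, p=1.300000:
  k1 = f(0.000000, 1.300000) = 1.105000
  k2 = f(0.530000, 1.885650) = 0.498472
  p ← 1.300000 + (0.53/2)·(1.105000 + 0.498472) = 1.724920
p(0.53) ≈ 1.7249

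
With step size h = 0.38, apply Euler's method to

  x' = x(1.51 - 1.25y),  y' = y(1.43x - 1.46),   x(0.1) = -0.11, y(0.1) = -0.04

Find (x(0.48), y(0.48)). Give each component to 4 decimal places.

-0.1752, -0.0154

Euler on (x,y): x_{n+1} = x_n + h·x', y_{n+1} = y_n + h·y'.
0.100000: (-0.110000, -0.040000); f=(-0.171600, 0.064692) → (-0.175208, -0.015417)
(x(0.48), y(0.48)) ≈ (-0.1752, -0.0154)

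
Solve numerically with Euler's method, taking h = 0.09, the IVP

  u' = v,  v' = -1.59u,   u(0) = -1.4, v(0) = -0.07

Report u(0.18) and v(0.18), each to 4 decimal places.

-1.3946, 0.3316

Euler on (u,v): u_{n+1} = u_n + h·u', v_{n+1} = v_n + h·v'.
0.000000: (-1.400000, -0.070000); f=(-0.070000, 2.226000) → (-1.406300, 0.130340)
0.090000: (-1.406300, 0.130340); f=(0.130340, 2.236017) → (-1.394569, 0.331582)
(u(0.18), v(0.18)) ≈ (-1.3946, 0.3316)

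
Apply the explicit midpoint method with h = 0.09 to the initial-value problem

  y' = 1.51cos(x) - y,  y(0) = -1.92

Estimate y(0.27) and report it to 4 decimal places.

Midpoint: k1 = f(x_n, y_n); k2 = f(x_n + h/2, y_n + (h/2)·k1); y_{n+1} = y_n + h·k2.
x=0.000000, y=-1.920000:
  k1 = f(0.000000, -1.920000) = 3.430000
  k2 = f(0.045000, -1.765650) = 3.274121
  y ← -1.920000 + 0.09·3.274121 = -1.625329
x=0.090000, y=-1.625329:
  k1 = f(0.090000, -1.625329) = 3.129218
  k2 = f(0.135000, -1.484514) = 2.980775
  y ← -1.625329 + 0.09·2.980775 = -1.357059
x=0.180000, y=-1.357059:
  k1 = f(0.180000, -1.357059) = 2.842663
  k2 = f(0.225000, -1.229139) = 2.701079
  y ← -1.357059 + 0.09·2.701079 = -1.113962
y(0.27) ≈ -1.1140

-1.1140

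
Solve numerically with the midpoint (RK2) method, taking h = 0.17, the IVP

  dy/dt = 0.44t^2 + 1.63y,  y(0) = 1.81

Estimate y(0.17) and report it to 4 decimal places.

Midpoint: k1 = f(t_n, y_n); k2 = f(t_n + h/2, y_n + (h/2)·k1); y_{n+1} = y_n + h·k2.
t=0.000000, y=1.810000:
  k1 = f(0.000000, 1.810000) = 2.950300
  k2 = f(0.085000, 2.060776) = 3.362243
  y ← 1.810000 + 0.17·3.362243 = 2.381581
y(0.17) ≈ 2.3816

2.3816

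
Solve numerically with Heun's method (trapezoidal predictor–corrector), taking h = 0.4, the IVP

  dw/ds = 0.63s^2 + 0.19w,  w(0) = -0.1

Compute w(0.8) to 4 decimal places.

Heun: k1 = f(s_n, w_n); k2 = f(s_n + h, w_n + h·k1); w_{n+1} = w_n + (h/2)·(k1 + k2).
s=0.000000, w=-0.100000:
  k1 = f(0.000000, -0.100000) = -0.019000
  k2 = f(0.400000, -0.107600) = 0.080356
  w ← -0.100000 + (0.4/2)·(-0.019000 + 0.080356) = -0.087729
s=0.400000, w=-0.087729:
  k1 = f(0.400000, -0.087729) = 0.084132
  k2 = f(0.800000, -0.054076) = 0.392926
  w ← -0.087729 + (0.4/2)·(0.084132 + 0.392926) = 0.007683
w(0.8) ≈ 0.0077

0.0077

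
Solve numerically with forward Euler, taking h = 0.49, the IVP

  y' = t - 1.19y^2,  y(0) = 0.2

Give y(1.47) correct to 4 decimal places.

0.7861

Euler: y_{n+1} = y_n + h·f(t_n, y_n).
t=0.000000, y=0.200000: f=-0.047600 → y ← 0.200000 + 0.49·(-0.047600) = 0.176676
t=0.490000, y=0.176676: f=0.452855 → y ← 0.176676 + 0.49·0.452855 = 0.398575
t=0.980000, y=0.398575: f=0.790954 → y ← 0.398575 + 0.49·0.790954 = 0.786142
y(1.47) ≈ 0.7861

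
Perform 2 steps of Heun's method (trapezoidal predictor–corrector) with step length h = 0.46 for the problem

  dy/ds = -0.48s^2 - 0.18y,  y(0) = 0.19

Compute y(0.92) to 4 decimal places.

0.0247

Heun: k1 = f(s_n, y_n); k2 = f(s_n + h, y_n + h·k1); y_{n+1} = y_n + (h/2)·(k1 + k2).
s=0.000000, y=0.190000:
  k1 = f(0.000000, 0.190000) = -0.034200
  k2 = f(0.460000, 0.174268) = -0.132936
  y ← 0.190000 + (0.46/2)·(-0.034200 + (-0.132936)) = 0.151559
s=0.460000, y=0.151559:
  k1 = f(0.460000, 0.151559) = -0.128849
  k2 = f(0.920000, 0.092288) = -0.422884
  y ← 0.151559 + (0.46/2)·(-0.128849 + (-0.422884)) = 0.024660
y(0.92) ≈ 0.0247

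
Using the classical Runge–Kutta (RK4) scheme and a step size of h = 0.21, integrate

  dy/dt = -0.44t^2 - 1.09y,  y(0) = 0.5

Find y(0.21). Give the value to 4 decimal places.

RK4: k1 = f(t_n, y_n); k2 = f(t_n + h/2, y_n + (h/2)·k1); k3 = f(t_n + h/2, y_n + (h/2)·k2); k4 = f(t_n + h, y_n + h·k3); y_{n+1} = y_n + (h/6)·(k1 + 2k2 + 2k3 + k4).
t=0.000000, y=0.500000:
  k1 = f(0.000000, 0.500000) = -0.545000
  k2 = f(0.105000, 0.442775) = -0.487476
  k3 = f(0.105000, 0.448815) = -0.494059
  k4 = f(0.210000, 0.396248) = -0.451314
  y ← 0.500000 + (0.21/6)·(k1 + 2k2 + 2k3 + k4) = 0.396422
y(0.21) ≈ 0.3964

0.3964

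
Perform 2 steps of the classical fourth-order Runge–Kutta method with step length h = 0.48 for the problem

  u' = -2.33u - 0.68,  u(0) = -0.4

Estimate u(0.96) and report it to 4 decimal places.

-0.3043

RK4: k1 = f(x_n, u_n); k2 = f(x_n + h/2, u_n + (h/2)·k1); k3 = f(x_n + h/2, u_n + (h/2)·k2); k4 = f(x_n + h, u_n + h·k3); u_{n+1} = u_n + (h/6)·(k1 + 2k2 + 2k3 + k4).
x=0.000000, u=-0.400000:
  k1 = f(0.000000, -0.400000) = 0.252000
  k2 = f(0.240000, -0.339520) = 0.111082
  k3 = f(0.240000, -0.373340) = 0.189883
  k4 = f(0.480000, -0.308856) = 0.039635
  u ← -0.400000 + (0.48/6)·(k1 + 2k2 + 2k3 + k4) = -0.328515
x=0.480000, u=-0.328515:
  k1 = f(0.480000, -0.328515) = 0.085440
  k2 = f(0.720000, -0.308009) = 0.037662
  k3 = f(0.720000, -0.319476) = 0.064379
  k4 = f(0.960000, -0.297613) = 0.013438
  u ← -0.328515 + (0.48/6)·(k1 + 2k2 + 2k3 + k4) = -0.304278
u(0.96) ≈ -0.3043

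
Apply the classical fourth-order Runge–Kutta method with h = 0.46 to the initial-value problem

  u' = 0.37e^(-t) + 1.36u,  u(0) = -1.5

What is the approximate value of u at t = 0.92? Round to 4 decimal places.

RK4: k1 = f(t_n, u_n); k2 = f(t_n + h/2, u_n + (h/2)·k1); k3 = f(t_n + h/2, u_n + (h/2)·k2); k4 = f(t_n + h, u_n + h·k3); u_{n+1} = u_n + (h/6)·(k1 + 2k2 + 2k3 + k4).
t=0.000000, u=-1.500000:
  k1 = f(0.000000, -1.500000) = -1.670000
  k2 = f(0.230000, -1.884100) = -2.268399
  k3 = f(0.230000, -2.021732) = -2.455578
  k4 = f(0.460000, -2.629566) = -3.342634
  u ← -1.500000 + (0.46/6)·(k1 + 2k2 + 2k3 + k4) = -2.608645
t=0.460000, u=-2.608645:
  k1 = f(0.460000, -2.608645) = -3.314182
  k2 = f(0.690000, -3.370907) = -4.398850
  k3 = f(0.690000, -3.620381) = -4.738134
  k4 = f(0.920000, -4.788187) = -6.364482
  u ← -2.608645 + (0.46/6)·(k1 + 2k2 + 2k3 + k4) = -4.751680
u(0.92) ≈ -4.7517

-4.7517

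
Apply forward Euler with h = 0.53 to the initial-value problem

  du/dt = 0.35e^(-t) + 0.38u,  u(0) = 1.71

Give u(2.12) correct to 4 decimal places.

Euler: u_{n+1} = u_n + h·f(t_n, u_n).
t=0.000000, u=1.710000: f=0.999800 → u ← 1.710000 + 0.53·0.999800 = 2.239894
t=0.530000, u=2.239894: f=1.057171 → u ← 2.239894 + 0.53·1.057171 = 2.800195
t=1.060000, u=2.800195: f=1.185334 → u ← 2.800195 + 0.53·1.185334 = 3.428422
t=1.590000, u=3.428422: f=1.374174 → u ← 3.428422 + 0.53·1.374174 = 4.156734
u(2.12) ≈ 4.1567

4.1567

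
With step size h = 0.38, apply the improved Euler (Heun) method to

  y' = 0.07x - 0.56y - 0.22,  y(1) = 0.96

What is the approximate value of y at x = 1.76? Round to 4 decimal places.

0.5556

Heun: k1 = f(x_n, y_n); k2 = f(x_n + h, y_n + h·k1); y_{n+1} = y_n + (h/2)·(k1 + k2).
x=1.000000, y=0.960000:
  k1 = f(1.000000, 0.960000) = -0.687600
  k2 = f(1.380000, 0.698712) = -0.514679
  y ← 0.960000 + (0.38/2)·(-0.687600 + (-0.514679)) = 0.731567
x=1.380000, y=0.731567:
  k1 = f(1.380000, 0.731567) = -0.533078
  k2 = f(1.760000, 0.528998) = -0.393039
  y ← 0.731567 + (0.38/2)·(-0.533078 + (-0.393039)) = 0.555605
y(1.76) ≈ 0.5556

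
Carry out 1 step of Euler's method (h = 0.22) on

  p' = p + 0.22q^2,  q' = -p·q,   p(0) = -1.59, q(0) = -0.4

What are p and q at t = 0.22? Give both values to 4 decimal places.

-1.9321, -0.5399

Euler on (p,q): p_{n+1} = p_n + h·p', q_{n+1} = q_n + h·q'.
0.000000: (-1.590000, -0.400000); f=(-1.554800, -0.636000) → (-1.932056, -0.539920)
(p(0.22), q(0.22)) ≈ (-1.9321, -0.5399)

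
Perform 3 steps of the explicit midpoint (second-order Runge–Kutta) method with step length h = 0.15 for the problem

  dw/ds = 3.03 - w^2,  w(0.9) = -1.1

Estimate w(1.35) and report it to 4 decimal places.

Midpoint: k1 = f(s_n, w_n); k2 = f(s_n + h/2, w_n + (h/2)·k1); w_{n+1} = w_n + h·k2.
s=0.900000, w=-1.100000:
  k1 = f(0.900000, -1.100000) = 1.820000
  k2 = f(0.975000, -0.963500) = 2.101668
  w ← -1.100000 + 0.15·2.101668 = -0.784750
s=1.050000, w=-0.784750:
  k1 = f(1.050000, -0.784750) = 2.414168
  k2 = f(1.125000, -0.603687) = 2.665562
  w ← -0.784750 + 0.15·2.665562 = -0.384916
s=1.200000, w=-0.384916:
  k1 = f(1.200000, -0.384916) = 2.881840
  k2 = f(1.275000, -0.168778) = 3.001514
  w ← -0.384916 + 0.15·3.001514 = 0.065312
w(1.35) ≈ 0.0653

0.0653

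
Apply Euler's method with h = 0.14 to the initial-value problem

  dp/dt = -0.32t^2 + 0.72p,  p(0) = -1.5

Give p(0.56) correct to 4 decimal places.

Euler: p_{n+1} = p_n + h·f(t_n, p_n).
t=0.000000, p=-1.500000: f=-1.080000 → p ← -1.500000 + 0.14·(-1.080000) = -1.651200
t=0.140000, p=-1.651200: f=-1.195136 → p ← -1.651200 + 0.14·(-1.195136) = -1.818519
t=0.280000, p=-1.818519: f=-1.334422 → p ← -1.818519 + 0.14·(-1.334422) = -2.005338
t=0.420000, p=-2.005338: f=-1.500291 → p ← -2.005338 + 0.14·(-1.500291) = -2.215379
p(0.56) ≈ -2.2154

-2.2154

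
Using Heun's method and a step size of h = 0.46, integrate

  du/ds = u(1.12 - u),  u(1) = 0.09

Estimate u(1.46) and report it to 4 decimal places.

0.1414

Heun: k1 = f(s_n, u_n); k2 = f(s_n + h, u_n + h·k1); u_{n+1} = u_n + (h/2)·(k1 + k2).
s=1.000000, u=0.090000:
  k1 = f(1.000000, 0.090000) = 0.092700
  k2 = f(1.460000, 0.132642) = 0.130965
  u ← 0.090000 + (0.46/2)·(0.092700 + 0.130965) = 0.141443
u(1.46) ≈ 0.1414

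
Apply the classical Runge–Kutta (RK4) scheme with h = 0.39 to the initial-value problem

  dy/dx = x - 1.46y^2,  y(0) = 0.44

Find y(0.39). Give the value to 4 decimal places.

RK4: k1 = f(x_n, y_n); k2 = f(x_n + h/2, y_n + (h/2)·k1); k3 = f(x_n + h/2, y_n + (h/2)·k2); k4 = f(x_n + h, y_n + h·k3); y_{n+1} = y_n + (h/6)·(k1 + 2k2 + 2k3 + k4).
x=0.000000, y=0.440000:
  k1 = f(0.000000, 0.440000) = -0.282656
  k2 = f(0.195000, 0.384882) = -0.021276
  k3 = f(0.195000, 0.435851) = -0.082351
  k4 = f(0.390000, 0.407883) = 0.147102
  y ← 0.440000 + (0.39/6)·(k1 + 2k2 + 2k3 + k4) = 0.417717
y(0.39) ≈ 0.4177

0.4177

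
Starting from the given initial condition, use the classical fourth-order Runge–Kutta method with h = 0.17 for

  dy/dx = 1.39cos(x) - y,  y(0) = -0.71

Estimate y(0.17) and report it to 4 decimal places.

-0.3828

RK4: k1 = f(x_n, y_n); k2 = f(x_n + h/2, y_n + (h/2)·k1); k3 = f(x_n + h/2, y_n + (h/2)·k2); k4 = f(x_n + h, y_n + h·k3); y_{n+1} = y_n + (h/6)·(k1 + 2k2 + 2k3 + k4).
x=0.000000, y=-0.710000:
  k1 = f(0.000000, -0.710000) = 2.100000
  k2 = f(0.085000, -0.531500) = 1.916482
  k3 = f(0.085000, -0.547099) = 1.932081
  k4 = f(0.170000, -0.381546) = 1.751509
  y ← -0.710000 + (0.17/6)·(k1 + 2k2 + 2k3 + k4) = -0.382789
y(0.17) ≈ -0.3828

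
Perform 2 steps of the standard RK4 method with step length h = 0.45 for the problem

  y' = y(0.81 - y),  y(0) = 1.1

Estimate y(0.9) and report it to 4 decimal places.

RK4: k1 = f(s_n, y_n); k2 = f(s_n + h/2, y_n + (h/2)·k1); k3 = f(s_n + h/2, y_n + (h/2)·k2); k4 = f(s_n + h, y_n + h·k3); y_{n+1} = y_n + (h/6)·(k1 + 2k2 + 2k3 + k4).
s=0.000000, y=1.100000:
  k1 = f(0.000000, 1.100000) = -0.319000
  k2 = f(0.225000, 1.028225) = -0.224384
  k3 = f(0.225000, 1.049514) = -0.251373
  k4 = f(0.450000, 0.986882) = -0.174562
  y ← 1.100000 + (0.45/6)·(k1 + 2k2 + 2k3 + k4) = 0.991619
s=0.450000, y=0.991619:
  k1 = f(0.450000, 0.991619) = -0.180097
  k2 = f(0.675000, 0.951097) = -0.134197
  k3 = f(0.675000, 0.961425) = -0.145584
  k4 = f(0.900000, 0.926107) = -0.107527
  y ← 0.991619 + (0.45/6)·(k1 + 2k2 + 2k3 + k4) = 0.928080
y(0.9) ≈ 0.9281

0.9281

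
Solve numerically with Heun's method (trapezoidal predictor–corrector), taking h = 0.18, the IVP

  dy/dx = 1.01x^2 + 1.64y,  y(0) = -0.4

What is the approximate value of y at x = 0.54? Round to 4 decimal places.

-0.8919

Heun: k1 = f(x_n, y_n); k2 = f(x_n + h, y_n + h·k1); y_{n+1} = y_n + (h/2)·(k1 + k2).
x=0.000000, y=-0.400000:
  k1 = f(0.000000, -0.400000) = -0.656000
  k2 = f(0.180000, -0.518080) = -0.816927
  y ← -0.400000 + (0.18/2)·(-0.656000 + (-0.816927)) = -0.532563
x=0.180000, y=-0.532563:
  k1 = f(0.180000, -0.532563) = -0.840680
  k2 = f(0.360000, -0.683886) = -0.990677
  y ← -0.532563 + (0.18/2)·(-0.840680 + (-0.990677)) = -0.697386
x=0.360000, y=-0.697386:
  k1 = f(0.360000, -0.697386) = -1.012816
  k2 = f(0.540000, -0.879693) = -1.148180
  y ← -0.697386 + (0.18/2)·(-1.012816 + (-1.148180)) = -0.891875
y(0.54) ≈ -0.8919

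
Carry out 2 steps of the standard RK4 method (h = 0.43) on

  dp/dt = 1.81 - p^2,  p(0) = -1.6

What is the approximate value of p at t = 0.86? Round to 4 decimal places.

-11.2232

RK4: k1 = f(t_n, p_n); k2 = f(t_n + h/2, p_n + (h/2)·k1); k3 = f(t_n + h/2, p_n + (h/2)·k2); k4 = f(t_n + h, p_n + h·k3); p_{n+1} = p_n + (h/6)·(k1 + 2k2 + 2k3 + k4).
t=0.000000, p=-1.600000:
  k1 = f(0.000000, -1.600000) = -0.750000
  k2 = f(0.215000, -1.761250) = -1.292002
  k3 = f(0.215000, -1.877780) = -1.716059
  k4 = f(0.430000, -2.337905) = -3.655801
  p ← -1.600000 + (0.43/6)·(k1 + 2k2 + 2k3 + k4) = -2.346904
t=0.430000, p=-2.346904:
  k1 = f(0.430000, -2.346904) = -3.697961
  k2 = f(0.645000, -3.141966) = -8.061950
  k3 = f(0.645000, -4.080224) = -14.838226
  k4 = f(0.860000, -8.727341) = -74.356490
  p ← -2.346904 + (0.43/6)·(k1 + 2k2 + 2k3 + k4) = -11.223165
p(0.86) ≈ -11.2232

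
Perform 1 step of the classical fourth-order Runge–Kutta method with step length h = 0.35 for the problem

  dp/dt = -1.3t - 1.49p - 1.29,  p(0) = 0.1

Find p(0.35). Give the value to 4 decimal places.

-0.3598

RK4: k1 = f(t_n, p_n); k2 = f(t_n + h/2, p_n + (h/2)·k1); k3 = f(t_n + h/2, p_n + (h/2)·k2); k4 = f(t_n + h, p_n + h·k3); p_{n+1} = p_n + (h/6)·(k1 + 2k2 + 2k3 + k4).
t=0.000000, p=0.100000:
  k1 = f(0.000000, 0.100000) = -1.439000
  k2 = f(0.175000, -0.151825) = -1.291281
  k3 = f(0.175000, -0.125974) = -1.329799
  k4 = f(0.350000, -0.365429) = -1.200510
  p ← 0.100000 + (0.35/6)·(k1 + 2k2 + 2k3 + k4) = -0.359764
p(0.35) ≈ -0.3598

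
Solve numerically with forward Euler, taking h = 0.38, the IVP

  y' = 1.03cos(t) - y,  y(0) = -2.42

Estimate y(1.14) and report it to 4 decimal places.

0.0828

Euler: y_{n+1} = y_n + h·f(t_n, y_n).
t=0.000000, y=-2.420000: f=3.450000 → y ← -2.420000 + 0.38·3.450000 = -1.109000
t=0.380000, y=-1.109000: f=2.065525 → y ← -1.109000 + 0.38·2.065525 = -0.324101
t=0.760000, y=-0.324101: f=1.070682 → y ← -0.324101 + 0.38·1.070682 = 0.082758
y(1.14) ≈ 0.0828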